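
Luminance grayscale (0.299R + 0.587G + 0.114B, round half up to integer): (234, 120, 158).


Gray = 0.299×R + 0.587×G + 0.114×B
Gray = 0.299×234 + 0.587×120 + 0.114×158
Gray = 69.966 + 70.440 + 18.012
Gray = 158.418 → round half up → 158
Gray = 158


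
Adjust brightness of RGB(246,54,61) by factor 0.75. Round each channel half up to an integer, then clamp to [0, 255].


Multiply each channel by 0.75, round half up, clamp to [0, 255]
R: 246×0.75 = 184.5 → round → 185
G: 54×0.75 = 40.5 → round → 41
B: 61×0.75 = 45.75 → round → 46
= RGB(185, 41, 46)


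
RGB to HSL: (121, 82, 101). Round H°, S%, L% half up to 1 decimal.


Normalize: R'=121/255≈0.4745, G'=82/255≈0.3216, B'=101/255≈0.3961
Max=121/255, Min=82/255, Δ=Max-Min=39/255
L = (Max+Min)/2 = (121+82)/510 = 203/510 = 0.39803… → L = 39.8%
L ≤ 0.5 → S = Δ/(Max+Min) = 39/(121+82) = 39/203 = 0.19211… → S = 19.2%
(the 1/255 factors cancel in S and H, so raw channel differences can be used)
Max is R' → H = 60 × (((G-B)/Δ) mod 6) = 60 × (((82-101)/39) mod 6)
  (-19)/39 = -0.4871…; negative, so add 6 → 5.5128…
  H = 60 × 5.5128… = 330.769…° → H = 330.8°
= HSL(330.8°, 19.2%, 39.8%)


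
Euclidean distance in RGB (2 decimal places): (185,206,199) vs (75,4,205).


d = √[(R₁-R₂)² + (G₁-G₂)² + (B₁-B₂)²]
d = √[(185-75)² + (206-4)² + (199-205)²]
d = √[12100 + 40804 + 36]
d = √52940
d ≈ 230.09


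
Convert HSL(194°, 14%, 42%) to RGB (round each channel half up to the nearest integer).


H=194°, S=0.14, L=0.42
C = (1-|2L-1|)×S = (1-|-0.16|)×0.14 = 0.1176
H' = H/60 = 194/60 ≈ 3.2333; X = C×(1-|H' mod 2 - 1|) = 0.09016
m = L - C/2 = 0.42 - 0.0588 = 0.3612
Sector ⌊H'⌋ = 3 → (R',G',B') = (0.0, 0.09016, 0.1176)
RGB = ((R'+m)×255, (G'+m)×255, (B'+m)×255) = (92.106, 115.0968, 122.094)
Round half up → RGB(92, 115, 122)


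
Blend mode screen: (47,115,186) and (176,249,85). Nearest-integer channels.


Screen: C = 255 - (255-A)×(255-B)/255, rounded to nearest integer
R: 255 - (255-47)×(255-176)/255 = 255 - 16432/255 ≈ 255 - 64.439 = 190.561 → 191
G: 255 - (255-115)×(255-249)/255 = 255 - 840/255 ≈ 255 - 3.294 = 251.706 → 252
B: 255 - (255-186)×(255-85)/255 = 255 - 11730/255 ≈ 255 - 46.000 = 209.000 → 209
= RGB(191, 252, 209)


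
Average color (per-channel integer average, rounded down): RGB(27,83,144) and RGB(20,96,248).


Midpoint: each channel = ⌊(C₁+C₂)/2⌋
R: ⌊(27+20)/2⌋ = 23
G: ⌊(83+96)/2⌋ = 89
B: ⌊(144+248)/2⌋ = 196
= RGB(23, 89, 196)


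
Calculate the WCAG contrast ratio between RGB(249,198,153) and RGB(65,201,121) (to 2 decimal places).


Linearize each sRGB channel c=v/255: c/12.92 if c ≤ 0.04045 else ((c+0.055)/1.055)^2.4
L = 0.2126×R_lin + 0.7152×G_lin + 0.0722×B_lin
Color 1 (249,198,153):
  R=249: 249/255≈0.9765 > 0.04045 → ((0.9765+0.055)/1.055)^2.4 ≈ 0.94731
  G=198: 198/255≈0.7765 > 0.04045 → ((0.7765+0.055)/1.055)^2.4 ≈ 0.56471
  B=153: 153/255≈0.6000 > 0.04045 → ((0.6000+0.055)/1.055)^2.4 ≈ 0.31855
  L1 = 0.2126×0.94731 + 0.7152×0.56471 + 0.0722×0.31855 ≈ 0.62828
Color 2 (65,201,121):
  R=65: 65/255≈0.2549 > 0.04045 → ((0.2549+0.055)/1.055)^2.4 ≈ 0.05286
  G=201: 201/255≈0.7882 > 0.04045 → ((0.7882+0.055)/1.055)^2.4 ≈ 0.58408
  B=121: 121/255≈0.4745 > 0.04045 → ((0.4745+0.055)/1.055)^2.4 ≈ 0.19120
  L2 = 0.2126×0.05286 + 0.7152×0.58408 + 0.0722×0.19120 ≈ 0.44278
Lighter = 0.62828, Darker = 0.44278
Ratio = (L_lighter + 0.05) / (L_darker + 0.05)
Ratio = (0.62828 + 0.05) / (0.44278 + 0.05) = 0.67828 / 0.49278 ≈ 1.3764
Ratio ≈ 1.38:1


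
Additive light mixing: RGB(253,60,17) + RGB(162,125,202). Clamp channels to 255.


Additive: each channel = min(255, C₁+C₂)
R: 253+162 = 415 → 255
G: 60+125 = 185 → 185
B: 17+202 = 219 → 219
= RGB(255, 185, 219)


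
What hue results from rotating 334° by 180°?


New hue = (H + rotation) mod 360
New hue = (334 + 180) mod 360
= 514 mod 360
= 154°


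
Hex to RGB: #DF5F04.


DF → 223 (R)
5F → 95 (G)
04 → 4 (B)
= RGB(223, 95, 4)


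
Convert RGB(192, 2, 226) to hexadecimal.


R = 192 → C0 (hex)
G = 2 → 02 (hex)
B = 226 → E2 (hex)
Hex = #C002E2


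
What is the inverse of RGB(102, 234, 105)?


Invert: (255-R, 255-G, 255-B)
R: 255-102 = 153
G: 255-234 = 21
B: 255-105 = 150
= RGB(153, 21, 150)


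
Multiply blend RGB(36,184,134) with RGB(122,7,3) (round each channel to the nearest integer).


Multiply: C = A×B/255, rounded to nearest integer
R: 36×122/255 = 4392/255 ≈ 17.224 → 17
G: 184×7/255 = 1288/255 ≈ 5.051 → 5
B: 134×3/255 = 402/255 ≈ 1.576 → 2
= RGB(17, 5, 2)


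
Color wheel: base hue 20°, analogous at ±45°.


Base hue: 20°
Left analog: (20 - 45) mod 360 = 335°
Right analog: (20 + 45) mod 360 = 65°
Analogous hues = 335° and 65°


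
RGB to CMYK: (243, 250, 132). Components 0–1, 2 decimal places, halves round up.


R'=243/255≈0.9529, G'=250/255≈0.9804, B'=132/255≈0.5176
K = 1 - max(R',G',B') = 1 - 250/255 = 5/255 = 0.01960… → 0.02
(1-R'-K)/(1-K) simplifies to (max-R)/max with max = 250:
C = (250-243)/250 = 7/250 = 0.028 → 0.03
M = (250-250)/250 = 0/250 = 0 → 0.00
Y = (250-132)/250 = 118/250 = 0.472 → 0.47
= CMYK(0.03, 0.00, 0.47, 0.02)


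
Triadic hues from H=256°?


Triadic: equally spaced at 120° intervals
H1 = 256°
H2 = (256 + 120) mod 360 = 16°
H3 = (256 + 240) mod 360 = 136°
Triadic = 256°, 16°, 136°


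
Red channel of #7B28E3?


Color: #7B28E3
R = 7B = 123
G = 28 = 40
B = E3 = 227
Red = 123


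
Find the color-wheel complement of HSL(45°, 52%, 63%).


Complement = opposite side of color wheel = hue + 180°
H' = (45 + 180) mod 360 = 225°
S and L unchanged.
= HSL(225°, 52%, 63%)


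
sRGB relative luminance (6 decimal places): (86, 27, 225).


Linearize each channel (sRGB transfer function): c = v/255; c_lin = c/12.92 if c ≤ 0.04045, else ((c+0.055)/1.055)^2.4
  R: 86/255 ≈ 0.337255 > 0.04045 → ((0.337255+0.055)/1.055)^2.4 ≈ 0.093059
  G: 27/255 ≈ 0.105882 > 0.04045 → ((0.105882+0.055)/1.055)^2.4 ≈ 0.010960
  B: 225/255 ≈ 0.882353 > 0.04045 → ((0.882353+0.055)/1.055)^2.4 ≈ 0.752942
R_lin = 0.093059, G_lin = 0.010960, B_lin = 0.752942
L = 0.2126×R + 0.7152×G + 0.0722×B
L = 0.2126×0.093059 + 0.7152×0.010960 + 0.0722×0.752942
L ≈ 0.081985


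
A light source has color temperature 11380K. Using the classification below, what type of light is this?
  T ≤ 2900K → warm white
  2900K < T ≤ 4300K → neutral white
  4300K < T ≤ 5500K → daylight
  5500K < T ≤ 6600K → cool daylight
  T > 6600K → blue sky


Temperature: 11380K
11380K > 6600K → blue sky
Classification: blue sky


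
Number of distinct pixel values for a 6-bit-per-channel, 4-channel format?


Total bits = 6 bits/channel × 4 channels = 24 bits
Distinct pixel values = 2^24
= 16,777,216 pixel values


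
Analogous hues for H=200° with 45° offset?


Base hue: 200°
Left analog: (200 - 45) mod 360 = 155°
Right analog: (200 + 45) mod 360 = 245°
Analogous hues = 155° and 245°


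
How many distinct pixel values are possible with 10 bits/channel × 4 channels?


Total bits = 10 bits/channel × 4 channels = 40 bits
Distinct pixel values = 2^40
= 1,099,511,627,776 pixel values


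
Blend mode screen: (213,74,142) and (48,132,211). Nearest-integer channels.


Screen: C = 255 - (255-A)×(255-B)/255, rounded to nearest integer
R: 255 - (255-213)×(255-48)/255 = 255 - 8694/255 ≈ 255 - 34.094 = 220.906 → 221
G: 255 - (255-74)×(255-132)/255 = 255 - 22263/255 ≈ 255 - 87.306 = 167.694 → 168
B: 255 - (255-142)×(255-211)/255 = 255 - 4972/255 ≈ 255 - 19.498 = 235.502 → 236
= RGB(221, 168, 236)


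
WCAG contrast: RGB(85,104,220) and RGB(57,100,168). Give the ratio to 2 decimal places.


Linearize each sRGB channel c=v/255: c/12.92 if c ≤ 0.04045 else ((c+0.055)/1.055)^2.4
L = 0.2126×R_lin + 0.7152×G_lin + 0.0722×B_lin
Color 1 (85,104,220):
  R=85: 85/255≈0.3333 > 0.04045 → ((0.3333+0.055)/1.055)^2.4 ≈ 0.09084
  G=104: 104/255≈0.4078 > 0.04045 → ((0.4078+0.055)/1.055)^2.4 ≈ 0.13843
  B=220: 220/255≈0.8627 > 0.04045 → ((0.8627+0.055)/1.055)^2.4 ≈ 0.71569
  L1 = 0.2126×0.09084 + 0.7152×0.13843 + 0.0722×0.71569 ≈ 0.16999
Color 2 (57,100,168):
  R=57: 57/255≈0.2235 > 0.04045 → ((0.2235+0.055)/1.055)^2.4 ≈ 0.04092
  G=100: 100/255≈0.3922 > 0.04045 → ((0.3922+0.055)/1.055)^2.4 ≈ 0.12744
  B=168: 168/255≈0.6588 > 0.04045 → ((0.6588+0.055)/1.055)^2.4 ≈ 0.39157
  L2 = 0.2126×0.04092 + 0.7152×0.12744 + 0.0722×0.39157 ≈ 0.12811
Lighter = 0.16999, Darker = 0.12811
Ratio = (L_lighter + 0.05) / (L_darker + 0.05)
Ratio = (0.16999 + 0.05) / (0.12811 + 0.05) = 0.21999 / 0.17811 ≈ 1.2351
Ratio ≈ 1.24:1


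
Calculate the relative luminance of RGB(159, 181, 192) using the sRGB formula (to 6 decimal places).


Linearize each channel (sRGB transfer function): c = v/255; c_lin = c/12.92 if c ≤ 0.04045, else ((c+0.055)/1.055)^2.4
  R: 159/255 ≈ 0.623529 > 0.04045 → ((0.623529+0.055)/1.055)^2.4 ≈ 0.346704
  G: 181/255 ≈ 0.709804 > 0.04045 → ((0.709804+0.055)/1.055)^2.4 ≈ 0.462077
  B: 192/255 ≈ 0.752941 > 0.04045 → ((0.752941+0.055)/1.055)^2.4 ≈ 0.527115
R_lin = 0.346704, G_lin = 0.462077, B_lin = 0.527115
L = 0.2126×R + 0.7152×G + 0.0722×B
L = 0.2126×0.346704 + 0.7152×0.462077 + 0.0722×0.527115
L ≈ 0.442244


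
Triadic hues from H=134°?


Triadic: equally spaced at 120° intervals
H1 = 134°
H2 = (134 + 120) mod 360 = 254°
H3 = (134 + 240) mod 360 = 14°
Triadic = 134°, 254°, 14°


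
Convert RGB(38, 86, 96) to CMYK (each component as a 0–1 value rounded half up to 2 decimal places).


R'=38/255≈0.1490, G'=86/255≈0.3373, B'=96/255≈0.3765
K = 1 - max(R',G',B') = 1 - 96/255 = 159/255 = 0.62352… → 0.62
(1-R'-K)/(1-K) simplifies to (max-R)/max with max = 96:
C = (96-38)/96 = 58/96 = 0.60416… → 0.60
M = (96-86)/96 = 10/96 = 0.10416… → 0.10
Y = (96-96)/96 = 0/96 = 0 → 0.00
= CMYK(0.60, 0.10, 0.00, 0.62)


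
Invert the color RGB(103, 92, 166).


Invert: (255-R, 255-G, 255-B)
R: 255-103 = 152
G: 255-92 = 163
B: 255-166 = 89
= RGB(152, 163, 89)


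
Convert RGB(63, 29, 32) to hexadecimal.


R = 63 → 3F (hex)
G = 29 → 1D (hex)
B = 32 → 20 (hex)
Hex = #3F1D20


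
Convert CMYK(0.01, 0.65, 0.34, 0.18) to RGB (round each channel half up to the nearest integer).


R = 255 × (1-C) × (1-K) = 255 × 0.99 × 0.82 = 207.009 → 207
G = 255 × (1-M) × (1-K) = 255 × 0.35 × 0.82 = 73.185 → 73
B = 255 × (1-Y) × (1-K) = 255 × 0.66 × 0.82 = 138.006 → 138
= RGB(207, 73, 138)


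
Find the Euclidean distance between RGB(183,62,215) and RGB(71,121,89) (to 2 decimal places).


d = √[(R₁-R₂)² + (G₁-G₂)² + (B₁-B₂)²]
d = √[(183-71)² + (62-121)² + (215-89)²]
d = √[12544 + 3481 + 15876]
d = √31901
d ≈ 178.61


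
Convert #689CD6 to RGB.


68 → 104 (R)
9C → 156 (G)
D6 → 214 (B)
= RGB(104, 156, 214)


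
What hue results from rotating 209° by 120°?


New hue = (H + rotation) mod 360
New hue = (209 + 120) mod 360
= 329 mod 360
= 329°


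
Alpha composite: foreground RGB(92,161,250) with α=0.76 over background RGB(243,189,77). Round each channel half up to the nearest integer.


C = α×F + (1-α)×B, with 1-α = 0.24
R: 0.76×92 + 0.24×243 = 69.92 + 58.32 = 128.24 → 128
G: 0.76×161 + 0.24×189 = 122.36 + 45.36 = 167.72 → 168
B: 0.76×250 + 0.24×77 = 190.00 + 18.48 = 208.48 → 208
= RGB(128, 168, 208)


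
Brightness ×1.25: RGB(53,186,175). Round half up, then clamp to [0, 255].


Multiply each channel by 1.25, round half up, clamp to [0, 255]
R: 53×1.25 = 66.25 → round → 66
G: 186×1.25 = 232.5 → round → 233
B: 175×1.25 = 218.75 → round → 219
= RGB(66, 233, 219)


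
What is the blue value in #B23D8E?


Color: #B23D8E
R = B2 = 178
G = 3D = 61
B = 8E = 142
Blue = 142


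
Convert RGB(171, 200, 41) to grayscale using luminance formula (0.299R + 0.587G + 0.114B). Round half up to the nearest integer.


Gray = 0.299×R + 0.587×G + 0.114×B
Gray = 0.299×171 + 0.587×200 + 0.114×41
Gray = 51.129 + 117.400 + 4.674
Gray = 173.203 → round half up → 173
Gray = 173


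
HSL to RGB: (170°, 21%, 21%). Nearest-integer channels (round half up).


H=170°, S=0.21, L=0.21
C = (1-|2L-1|)×S = (1-|-0.58|)×0.21 = 0.0882
H' = H/60 = 170/60 ≈ 2.8333; X = C×(1-|H' mod 2 - 1|) = 0.0735
m = L - C/2 = 0.21 - 0.0441 = 0.1659
Sector ⌊H'⌋ = 2 → (R',G',B') = (0.0, 0.0882, 0.0735)
RGB = ((R'+m)×255, (G'+m)×255, (B'+m)×255) = (42.3045, 64.7955, 61.047)
Round half up → RGB(42, 65, 61)


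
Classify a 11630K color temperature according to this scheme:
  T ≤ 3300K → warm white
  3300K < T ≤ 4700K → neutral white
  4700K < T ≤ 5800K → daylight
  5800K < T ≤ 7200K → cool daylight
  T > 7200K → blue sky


Temperature: 11630K
11630K > 7200K → blue sky
Classification: blue sky


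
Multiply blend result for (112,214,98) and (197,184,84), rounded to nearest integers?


Multiply: C = A×B/255, rounded to nearest integer
R: 112×197/255 = 22064/255 ≈ 86.525 → 87
G: 214×184/255 = 39376/255 ≈ 154.416 → 154
B: 98×84/255 = 8232/255 ≈ 32.282 → 32
= RGB(87, 154, 32)


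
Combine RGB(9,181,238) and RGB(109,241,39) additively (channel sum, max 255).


Additive: each channel = min(255, C₁+C₂)
R: 9+109 = 118 → 118
G: 181+241 = 422 → 255
B: 238+39 = 277 → 255
= RGB(118, 255, 255)


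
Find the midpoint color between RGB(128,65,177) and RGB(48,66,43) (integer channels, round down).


Midpoint: each channel = ⌊(C₁+C₂)/2⌋
R: ⌊(128+48)/2⌋ = 88
G: ⌊(65+66)/2⌋ = 65
B: ⌊(177+43)/2⌋ = 110
= RGB(88, 65, 110)


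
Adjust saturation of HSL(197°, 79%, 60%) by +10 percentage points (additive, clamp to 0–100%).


Original S = 79%
Adjustment = +10 percentage points
New S = 79 + (10) = 89
Clamp to [0, 100] → 89
= HSL(197°, 89%, 60%)


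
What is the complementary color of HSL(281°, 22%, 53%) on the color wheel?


Complement = opposite side of color wheel = hue + 180°
H' = (281 + 180) mod 360 = 101°
S and L unchanged.
= HSL(101°, 22%, 53%)


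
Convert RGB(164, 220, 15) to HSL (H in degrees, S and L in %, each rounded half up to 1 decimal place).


Normalize: R'=164/255≈0.6431, G'=220/255≈0.8627, B'=15/255≈0.0588
Max=220/255, Min=15/255, Δ=Max-Min=205/255
L = (Max+Min)/2 = (220+15)/510 = 235/510 = 0.46078… → L = 46.1%
L ≤ 0.5 → S = Δ/(Max+Min) = 205/(220+15) = 205/235 = 0.87234… → S = 87.2%
(the 1/255 factors cancel in S and H, so raw channel differences can be used)
Max is G' → H = 60 × ((B-R)/Δ + 2) = 60 × ((15-164)/205 + 2)
  -149/205 + 2 = -0.7268… + 2 = 1.2731…
  H = 60 × 1.2731… = 76.390…° → H = 76.4°
= HSL(76.4°, 87.2%, 46.1%)


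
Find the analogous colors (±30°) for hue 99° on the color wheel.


Base hue: 99°
Left analog: (99 - 30) mod 360 = 69°
Right analog: (99 + 30) mod 360 = 129°
Analogous hues = 69° and 129°


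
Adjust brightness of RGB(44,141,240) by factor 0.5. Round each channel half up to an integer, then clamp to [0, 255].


Multiply each channel by 0.5, round half up, clamp to [0, 255]
R: 44×0.5 = 22
G: 141×0.5 = 70.5 → round → 71
B: 240×0.5 = 120
= RGB(22, 71, 120)


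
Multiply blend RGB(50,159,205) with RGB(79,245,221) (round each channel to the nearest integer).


Multiply: C = A×B/255, rounded to nearest integer
R: 50×79/255 = 3950/255 ≈ 15.490 → 15
G: 159×245/255 = 38955/255 ≈ 152.765 → 153
B: 205×221/255 = 45305/255 ≈ 177.667 → 178
= RGB(15, 153, 178)


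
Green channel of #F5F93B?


Color: #F5F93B
R = F5 = 245
G = F9 = 249
B = 3B = 59
Green = 249


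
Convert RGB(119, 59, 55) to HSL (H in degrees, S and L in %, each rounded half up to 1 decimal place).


Normalize: R'=119/255≈0.4667, G'=59/255≈0.2314, B'=55/255≈0.2157
Max=119/255, Min=55/255, Δ=Max-Min=64/255
L = (Max+Min)/2 = (119+55)/510 = 174/510 = 0.34117… → L = 34.1%
L ≤ 0.5 → S = Δ/(Max+Min) = 64/(119+55) = 64/174 = 0.36781… → S = 36.8%
(the 1/255 factors cancel in S and H, so raw channel differences can be used)
Max is R' → H = 60 × (((G-B)/Δ) mod 6) = 60 × (((59-55)/64) mod 6)
  4/64 = 0.0625
  H = 60 × 0.0625 = 3.75° → H = 3.8°
= HSL(3.8°, 36.8%, 34.1%)


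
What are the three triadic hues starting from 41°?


Triadic: equally spaced at 120° intervals
H1 = 41°
H2 = (41 + 120) mod 360 = 161°
H3 = (41 + 240) mod 360 = 281°
Triadic = 41°, 161°, 281°


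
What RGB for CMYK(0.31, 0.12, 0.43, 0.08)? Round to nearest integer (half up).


R = 255 × (1-C) × (1-K) = 255 × 0.69 × 0.92 = 161.874 → 162
G = 255 × (1-M) × (1-K) = 255 × 0.88 × 0.92 = 206.448 → 206
B = 255 × (1-Y) × (1-K) = 255 × 0.57 × 0.92 = 133.722 → 134
= RGB(162, 206, 134)


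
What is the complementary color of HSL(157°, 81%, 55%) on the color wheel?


Complement = opposite side of color wheel = hue + 180°
H' = (157 + 180) mod 360 = 337°
S and L unchanged.
= HSL(337°, 81%, 55%)


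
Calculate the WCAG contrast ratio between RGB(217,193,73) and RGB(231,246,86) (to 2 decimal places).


Linearize each sRGB channel c=v/255: c/12.92 if c ≤ 0.04045 else ((c+0.055)/1.055)^2.4
L = 0.2126×R_lin + 0.7152×G_lin + 0.0722×B_lin
Color 1 (217,193,73):
  R=217: 217/255≈0.8510 > 0.04045 → ((0.8510+0.055)/1.055)^2.4 ≈ 0.69387
  G=193: 193/255≈0.7569 > 0.04045 → ((0.7569+0.055)/1.055)^2.4 ≈ 0.53328
  B=73: 73/255≈0.2863 > 0.04045 → ((0.2863+0.055)/1.055)^2.4 ≈ 0.06663
  L1 = 0.2126×0.69387 + 0.7152×0.53328 + 0.0722×0.06663 ≈ 0.53373
Color 2 (231,246,86):
  R=231: 231/255≈0.9059 > 0.04045 → ((0.9059+0.055)/1.055)^2.4 ≈ 0.79910
  G=246: 246/255≈0.9647 > 0.04045 → ((0.9647+0.055)/1.055)^2.4 ≈ 0.92158
  B=86: 86/255≈0.3373 > 0.04045 → ((0.3373+0.055)/1.055)^2.4 ≈ 0.09306
  L2 = 0.2126×0.79910 + 0.7152×0.92158 + 0.0722×0.09306 ≈ 0.83572
Lighter = 0.83572, Darker = 0.53373
Ratio = (L_lighter + 0.05) / (L_darker + 0.05)
Ratio = (0.83572 + 0.05) / (0.53373 + 0.05) = 0.88572 / 0.58373 ≈ 1.5174
Ratio ≈ 1.52:1


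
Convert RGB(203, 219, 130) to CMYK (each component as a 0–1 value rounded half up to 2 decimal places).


R'=203/255≈0.7961, G'=219/255≈0.8588, B'=130/255≈0.5098
K = 1 - max(R',G',B') = 1 - 219/255 = 36/255 = 0.14117… → 0.14
(1-R'-K)/(1-K) simplifies to (max-R)/max with max = 219:
C = (219-203)/219 = 16/219 = 0.07305… → 0.07
M = (219-219)/219 = 0/219 = 0 → 0.00
Y = (219-130)/219 = 89/219 = 0.40639… → 0.41
= CMYK(0.07, 0.00, 0.41, 0.14)


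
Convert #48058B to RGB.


48 → 72 (R)
05 → 5 (G)
8B → 139 (B)
= RGB(72, 5, 139)


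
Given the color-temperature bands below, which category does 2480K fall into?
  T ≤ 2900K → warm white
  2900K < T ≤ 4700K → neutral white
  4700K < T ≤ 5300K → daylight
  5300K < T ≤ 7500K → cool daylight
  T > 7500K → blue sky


Temperature: 2480K
2480K ≤ 2900K → warm white
Classification: warm white


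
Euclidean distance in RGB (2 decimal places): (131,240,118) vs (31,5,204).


d = √[(R₁-R₂)² + (G₁-G₂)² + (B₁-B₂)²]
d = √[(131-31)² + (240-5)² + (118-204)²]
d = √[10000 + 55225 + 7396]
d = √72621
d ≈ 269.48


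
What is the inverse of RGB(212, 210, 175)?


Invert: (255-R, 255-G, 255-B)
R: 255-212 = 43
G: 255-210 = 45
B: 255-175 = 80
= RGB(43, 45, 80)


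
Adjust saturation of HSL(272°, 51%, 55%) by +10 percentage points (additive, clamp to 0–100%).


Original S = 51%
Adjustment = +10 percentage points
New S = 51 + (10) = 61
Clamp to [0, 100] → 61
= HSL(272°, 61%, 55%)


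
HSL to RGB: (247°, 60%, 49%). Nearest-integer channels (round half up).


H=247°, S=0.60, L=0.49
C = (1-|2L-1|)×S = (1-|-0.02|)×0.60 = 0.588
H' = H/60 = 247/60 ≈ 4.1167; X = C×(1-|H' mod 2 - 1|) = 0.0686
m = L - C/2 = 0.49 - 0.294 = 0.196
Sector ⌊H'⌋ = 4 → (R',G',B') = (0.0686, 0.0, 0.588)
RGB = ((R'+m)×255, (G'+m)×255, (B'+m)×255) = (67.473, 49.98, 199.92)
Round half up → RGB(67, 50, 200)


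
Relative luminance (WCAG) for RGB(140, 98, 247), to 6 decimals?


Linearize each channel (sRGB transfer function): c = v/255; c_lin = c/12.92 if c ≤ 0.04045, else ((c+0.055)/1.055)^2.4
  R: 140/255 ≈ 0.549020 > 0.04045 → ((0.549020+0.055)/1.055)^2.4 ≈ 0.262251
  G: 98/255 ≈ 0.384314 > 0.04045 → ((0.384314+0.055)/1.055)^2.4 ≈ 0.122139
  B: 247/255 ≈ 0.968627 > 0.04045 → ((0.968627+0.055)/1.055)^2.4 ≈ 0.930111
R_lin = 0.262251, G_lin = 0.122139, B_lin = 0.930111
L = 0.2126×R + 0.7152×G + 0.0722×B
L = 0.2126×0.262251 + 0.7152×0.122139 + 0.0722×0.930111
L ≈ 0.210262


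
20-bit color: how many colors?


Colors = 2^bits = 2^20
= 1,048,576 colors


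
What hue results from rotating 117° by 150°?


New hue = (H + rotation) mod 360
New hue = (117 + 150) mod 360
= 267 mod 360
= 267°


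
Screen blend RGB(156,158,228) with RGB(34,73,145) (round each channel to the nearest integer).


Screen: C = 255 - (255-A)×(255-B)/255, rounded to nearest integer
R: 255 - (255-156)×(255-34)/255 = 255 - 21879/255 ≈ 255 - 85.800 = 169.200 → 169
G: 255 - (255-158)×(255-73)/255 = 255 - 17654/255 ≈ 255 - 69.231 = 185.769 → 186
B: 255 - (255-228)×(255-145)/255 = 255 - 2970/255 ≈ 255 - 11.647 = 243.353 → 243
= RGB(169, 186, 243)


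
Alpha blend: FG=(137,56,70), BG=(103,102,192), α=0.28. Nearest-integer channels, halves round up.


C = α×F + (1-α)×B, with 1-α = 0.72
R: 0.28×137 + 0.72×103 = 38.36 + 74.16 = 112.52 → 113
G: 0.28×56 + 0.72×102 = 15.68 + 73.44 = 89.12 → 89
B: 0.28×70 + 0.72×192 = 19.60 + 138.24 = 157.84 → 158
= RGB(113, 89, 158)


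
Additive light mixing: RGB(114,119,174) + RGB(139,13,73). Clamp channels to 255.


Additive: each channel = min(255, C₁+C₂)
R: 114+139 = 253 → 253
G: 119+13 = 132 → 132
B: 174+73 = 247 → 247
= RGB(253, 132, 247)


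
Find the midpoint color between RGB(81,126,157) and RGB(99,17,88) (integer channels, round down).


Midpoint: each channel = ⌊(C₁+C₂)/2⌋
R: ⌊(81+99)/2⌋ = 90
G: ⌊(126+17)/2⌋ = 71
B: ⌊(157+88)/2⌋ = 122
= RGB(90, 71, 122)


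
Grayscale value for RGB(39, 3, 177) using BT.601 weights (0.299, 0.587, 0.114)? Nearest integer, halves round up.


Gray = 0.299×R + 0.587×G + 0.114×B
Gray = 0.299×39 + 0.587×3 + 0.114×177
Gray = 11.661 + 1.761 + 20.178
Gray = 33.600 → round half up → 34
Gray = 34


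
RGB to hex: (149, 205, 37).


R = 149 → 95 (hex)
G = 205 → CD (hex)
B = 37 → 25 (hex)
Hex = #95CD25


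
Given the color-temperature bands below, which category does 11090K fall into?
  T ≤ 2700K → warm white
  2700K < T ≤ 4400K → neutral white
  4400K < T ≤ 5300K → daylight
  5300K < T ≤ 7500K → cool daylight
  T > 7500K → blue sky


Temperature: 11090K
11090K > 7500K → blue sky
Classification: blue sky


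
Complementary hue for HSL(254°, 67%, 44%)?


Complement = opposite side of color wheel = hue + 180°
H' = (254 + 180) mod 360 = 74°
S and L unchanged.
= HSL(74°, 67%, 44%)


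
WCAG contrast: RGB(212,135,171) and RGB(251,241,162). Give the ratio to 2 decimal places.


Linearize each sRGB channel c=v/255: c/12.92 if c ≤ 0.04045 else ((c+0.055)/1.055)^2.4
L = 0.2126×R_lin + 0.7152×G_lin + 0.0722×B_lin
Color 1 (212,135,171):
  R=212: 212/255≈0.8314 > 0.04045 → ((0.8314+0.055)/1.055)^2.4 ≈ 0.65837
  G=135: 135/255≈0.5294 > 0.04045 → ((0.5294+0.055)/1.055)^2.4 ≈ 0.24228
  B=171: 171/255≈0.6706 > 0.04045 → ((0.6706+0.055)/1.055)^2.4 ≈ 0.40724
  L1 = 0.2126×0.65837 + 0.7152×0.24228 + 0.0722×0.40724 ≈ 0.34265
Color 2 (251,241,162):
  R=251: 251/255≈0.9843 > 0.04045 → ((0.9843+0.055)/1.055)^2.4 ≈ 0.96469
  G=241: 241/255≈0.9451 > 0.04045 → ((0.9451+0.055)/1.055)^2.4 ≈ 0.87962
  B=162: 162/255≈0.6353 > 0.04045 → ((0.6353+0.055)/1.055)^2.4 ≈ 0.36131
  L2 = 0.2126×0.96469 + 0.7152×0.87962 + 0.0722×0.36131 ≈ 0.86028
Lighter = 0.86028, Darker = 0.34265
Ratio = (L_lighter + 0.05) / (L_darker + 0.05)
Ratio = (0.86028 + 0.05) / (0.34265 + 0.05) = 0.91028 / 0.39265 ≈ 2.3183
Ratio ≈ 2.32:1


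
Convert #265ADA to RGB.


26 → 38 (R)
5A → 90 (G)
DA → 218 (B)
= RGB(38, 90, 218)


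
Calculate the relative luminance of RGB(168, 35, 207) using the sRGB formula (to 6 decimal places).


Linearize each channel (sRGB transfer function): c = v/255; c_lin = c/12.92 if c ≤ 0.04045, else ((c+0.055)/1.055)^2.4
  R: 168/255 ≈ 0.658824 > 0.04045 → ((0.658824+0.055)/1.055)^2.4 ≈ 0.391572
  G: 35/255 ≈ 0.137255 > 0.04045 → ((0.137255+0.055)/1.055)^2.4 ≈ 0.016807
  B: 207/255 ≈ 0.811765 > 0.04045 → ((0.811765+0.055)/1.055)^2.4 ≈ 0.623960
R_lin = 0.391572, G_lin = 0.016807, B_lin = 0.623960
L = 0.2126×R + 0.7152×G + 0.0722×B
L = 0.2126×0.391572 + 0.7152×0.016807 + 0.0722×0.623960
L ≈ 0.140319


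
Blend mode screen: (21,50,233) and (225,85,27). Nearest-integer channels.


Screen: C = 255 - (255-A)×(255-B)/255, rounded to nearest integer
R: 255 - (255-21)×(255-225)/255 = 255 - 7020/255 ≈ 255 - 27.529 = 227.471 → 227
G: 255 - (255-50)×(255-85)/255 = 255 - 34850/255 ≈ 255 - 136.667 = 118.333 → 118
B: 255 - (255-233)×(255-27)/255 = 255 - 5016/255 ≈ 255 - 19.671 = 235.329 → 235
= RGB(227, 118, 235)


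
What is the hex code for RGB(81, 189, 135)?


R = 81 → 51 (hex)
G = 189 → BD (hex)
B = 135 → 87 (hex)
Hex = #51BD87


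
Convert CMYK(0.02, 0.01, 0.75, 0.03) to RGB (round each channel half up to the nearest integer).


R = 255 × (1-C) × (1-K) = 255 × 0.98 × 0.97 = 242.403 → 242
G = 255 × (1-M) × (1-K) = 255 × 0.99 × 0.97 = 244.8765 → 245
B = 255 × (1-Y) × (1-K) = 255 × 0.25 × 0.97 = 61.8375 → 62
= RGB(242, 245, 62)


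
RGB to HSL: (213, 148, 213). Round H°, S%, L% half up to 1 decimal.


Normalize: R'=213/255≈0.8353, G'=148/255≈0.5804, B'=213/255≈0.8353
Max=213/255, Min=148/255, Δ=Max-Min=65/255
L = (Max+Min)/2 = (213+148)/510 = 361/510 = 0.70784… → L = 70.8%
L > 0.5 → S = Δ/(2-Max-Min) = 65/(510-213-148) = 65/149 = 0.43624… → S = 43.6%
(the 1/255 factors cancel in S and H, so raw channel differences can be used)
Max is R' → H = 60 × (((G-B)/Δ) mod 6) = 60 × (((148-213)/65) mod 6)
  (-65)/65 = -1; negative, so add 6 → 5
  H = 60 × 5 = 300° → H = 300.0°
= HSL(300.0°, 43.6%, 70.8%)


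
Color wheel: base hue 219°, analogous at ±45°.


Base hue: 219°
Left analog: (219 - 45) mod 360 = 174°
Right analog: (219 + 45) mod 360 = 264°
Analogous hues = 174° and 264°


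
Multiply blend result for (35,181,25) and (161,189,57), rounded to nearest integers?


Multiply: C = A×B/255, rounded to nearest integer
R: 35×161/255 = 5635/255 ≈ 22.098 → 22
G: 181×189/255 = 34209/255 ≈ 134.153 → 134
B: 25×57/255 = 1425/255 ≈ 5.588 → 6
= RGB(22, 134, 6)


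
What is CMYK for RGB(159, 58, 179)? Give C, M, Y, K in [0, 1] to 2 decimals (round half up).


R'=159/255≈0.6235, G'=58/255≈0.2275, B'=179/255≈0.7020
K = 1 - max(R',G',B') = 1 - 179/255 = 76/255 = 0.29803… → 0.30
(1-R'-K)/(1-K) simplifies to (max-R)/max with max = 179:
C = (179-159)/179 = 20/179 = 0.11173… → 0.11
M = (179-58)/179 = 121/179 = 0.67597… → 0.68
Y = (179-179)/179 = 0/179 = 0 → 0.00
= CMYK(0.11, 0.68, 0.00, 0.30)


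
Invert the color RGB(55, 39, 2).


Invert: (255-R, 255-G, 255-B)
R: 255-55 = 200
G: 255-39 = 216
B: 255-2 = 253
= RGB(200, 216, 253)


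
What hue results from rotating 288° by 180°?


New hue = (H + rotation) mod 360
New hue = (288 + 180) mod 360
= 468 mod 360
= 108°


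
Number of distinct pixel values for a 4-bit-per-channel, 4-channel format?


Total bits = 4 bits/channel × 4 channels = 16 bits
Distinct pixel values = 2^16
= 65,536 pixel values


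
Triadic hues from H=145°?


Triadic: equally spaced at 120° intervals
H1 = 145°
H2 = (145 + 120) mod 360 = 265°
H3 = (145 + 240) mod 360 = 25°
Triadic = 145°, 265°, 25°


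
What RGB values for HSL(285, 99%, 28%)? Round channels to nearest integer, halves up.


H=285°, S=0.99, L=0.28
C = (1-|2L-1|)×S = (1-|-0.44|)×0.99 = 0.5544
H' = H/60 = 285/60 ≈ 4.7500; X = C×(1-|H' mod 2 - 1|) = 0.4158
m = L - C/2 = 0.28 - 0.2772 = 0.0028
Sector ⌊H'⌋ = 4 → (R',G',B') = (0.4158, 0.0, 0.5544)
RGB = ((R'+m)×255, (G'+m)×255, (B'+m)×255) = (106.743, 0.714, 142.086)
Round half up → RGB(107, 1, 142)


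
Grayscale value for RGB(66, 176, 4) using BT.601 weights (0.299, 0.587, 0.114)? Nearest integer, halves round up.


Gray = 0.299×R + 0.587×G + 0.114×B
Gray = 0.299×66 + 0.587×176 + 0.114×4
Gray = 19.734 + 103.312 + 0.456
Gray = 123.502 → round half up → 124
Gray = 124


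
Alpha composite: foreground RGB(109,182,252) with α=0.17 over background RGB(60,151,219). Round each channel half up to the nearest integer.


C = α×F + (1-α)×B, with 1-α = 0.83
R: 0.17×109 + 0.83×60 = 18.53 + 49.80 = 68.33 → 68
G: 0.17×182 + 0.83×151 = 30.94 + 125.33 = 156.27 → 156
B: 0.17×252 + 0.83×219 = 42.84 + 181.77 = 224.61 → 225
= RGB(68, 156, 225)


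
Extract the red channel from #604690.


Color: #604690
R = 60 = 96
G = 46 = 70
B = 90 = 144
Red = 96


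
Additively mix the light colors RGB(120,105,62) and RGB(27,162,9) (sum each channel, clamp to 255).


Additive: each channel = min(255, C₁+C₂)
R: 120+27 = 147 → 147
G: 105+162 = 267 → 255
B: 62+9 = 71 → 71
= RGB(147, 255, 71)


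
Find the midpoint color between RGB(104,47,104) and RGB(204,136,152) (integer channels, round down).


Midpoint: each channel = ⌊(C₁+C₂)/2⌋
R: ⌊(104+204)/2⌋ = 154
G: ⌊(47+136)/2⌋ = 91
B: ⌊(104+152)/2⌋ = 128
= RGB(154, 91, 128)


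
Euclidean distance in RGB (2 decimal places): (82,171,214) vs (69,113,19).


d = √[(R₁-R₂)² + (G₁-G₂)² + (B₁-B₂)²]
d = √[(82-69)² + (171-113)² + (214-19)²]
d = √[169 + 3364 + 38025]
d = √41558
d ≈ 203.86


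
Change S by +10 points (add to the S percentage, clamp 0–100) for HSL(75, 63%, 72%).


Original S = 63%
Adjustment = +10 percentage points
New S = 63 + (10) = 73
Clamp to [0, 100] → 73
= HSL(75°, 73%, 72%)


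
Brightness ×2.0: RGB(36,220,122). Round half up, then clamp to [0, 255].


Multiply each channel by 2.0, round half up, clamp to [0, 255]
R: 36×2.0 = 72
G: 220×2.0 = 440 → clamp → 255
B: 122×2.0 = 244
= RGB(72, 255, 244)


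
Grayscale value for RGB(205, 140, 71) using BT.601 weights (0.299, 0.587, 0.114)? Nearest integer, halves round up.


Gray = 0.299×R + 0.587×G + 0.114×B
Gray = 0.299×205 + 0.587×140 + 0.114×71
Gray = 61.295 + 82.180 + 8.094
Gray = 151.569 → round half up → 152
Gray = 152


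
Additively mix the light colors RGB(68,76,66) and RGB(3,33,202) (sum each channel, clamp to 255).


Additive: each channel = min(255, C₁+C₂)
R: 68+3 = 71 → 71
G: 76+33 = 109 → 109
B: 66+202 = 268 → 255
= RGB(71, 109, 255)


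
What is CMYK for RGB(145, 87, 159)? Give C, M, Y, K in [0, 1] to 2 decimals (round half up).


R'=145/255≈0.5686, G'=87/255≈0.3412, B'=159/255≈0.6235
K = 1 - max(R',G',B') = 1 - 159/255 = 96/255 = 0.37647… → 0.38
(1-R'-K)/(1-K) simplifies to (max-R)/max with max = 159:
C = (159-145)/159 = 14/159 = 0.08805… → 0.09
M = (159-87)/159 = 72/159 = 0.45283… → 0.45
Y = (159-159)/159 = 0/159 = 0 → 0.00
= CMYK(0.09, 0.45, 0.00, 0.38)


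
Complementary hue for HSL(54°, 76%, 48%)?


Complement = opposite side of color wheel = hue + 180°
H' = (54 + 180) mod 360 = 234°
S and L unchanged.
= HSL(234°, 76%, 48%)


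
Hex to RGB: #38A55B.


38 → 56 (R)
A5 → 165 (G)
5B → 91 (B)
= RGB(56, 165, 91)


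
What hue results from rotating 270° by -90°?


New hue = (H + rotation) mod 360
New hue = (270 -90) mod 360
= 180 mod 360
= 180°


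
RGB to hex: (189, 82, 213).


R = 189 → BD (hex)
G = 82 → 52 (hex)
B = 213 → D5 (hex)
Hex = #BD52D5


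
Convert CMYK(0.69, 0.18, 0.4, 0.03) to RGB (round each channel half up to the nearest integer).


R = 255 × (1-C) × (1-K) = 255 × 0.31 × 0.97 = 76.6785 → 77
G = 255 × (1-M) × (1-K) = 255 × 0.82 × 0.97 = 202.827 → 203
B = 255 × (1-Y) × (1-K) = 255 × 0.60 × 0.97 = 148.41 → 148
= RGB(77, 203, 148)


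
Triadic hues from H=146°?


Triadic: equally spaced at 120° intervals
H1 = 146°
H2 = (146 + 120) mod 360 = 266°
H3 = (146 + 240) mod 360 = 26°
Triadic = 146°, 266°, 26°


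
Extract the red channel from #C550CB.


Color: #C550CB
R = C5 = 197
G = 50 = 80
B = CB = 203
Red = 197


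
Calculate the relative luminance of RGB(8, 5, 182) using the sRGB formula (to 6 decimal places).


Linearize each channel (sRGB transfer function): c = v/255; c_lin = c/12.92 if c ≤ 0.04045, else ((c+0.055)/1.055)^2.4
  R: 8/255 ≈ 0.031373 ≤ 0.04045 → 0.031373/12.92 ≈ 0.002428
  G: 5/255 ≈ 0.019608 ≤ 0.04045 → 0.019608/12.92 ≈ 0.001518
  B: 182/255 ≈ 0.713725 > 0.04045 → ((0.713725+0.055)/1.055)^2.4 ≈ 0.467784
R_lin = 0.002428, G_lin = 0.001518, B_lin = 0.467784
L = 0.2126×R + 0.7152×G + 0.0722×B
L = 0.2126×0.002428 + 0.7152×0.001518 + 0.0722×0.467784
L ≈ 0.035376


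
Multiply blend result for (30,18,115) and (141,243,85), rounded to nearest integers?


Multiply: C = A×B/255, rounded to nearest integer
R: 30×141/255 = 4230/255 ≈ 16.588 → 17
G: 18×243/255 = 4374/255 ≈ 17.153 → 17
B: 115×85/255 = 9775/255 ≈ 38.333 → 38
= RGB(17, 17, 38)


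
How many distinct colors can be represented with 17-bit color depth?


Colors = 2^bits = 2^17
= 131,072 colors


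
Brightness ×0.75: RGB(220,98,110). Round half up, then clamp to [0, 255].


Multiply each channel by 0.75, round half up, clamp to [0, 255]
R: 220×0.75 = 165
G: 98×0.75 = 73.5 → round → 74
B: 110×0.75 = 82.5 → round → 83
= RGB(165, 74, 83)


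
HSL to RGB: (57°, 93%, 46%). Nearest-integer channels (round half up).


H=57°, S=0.93, L=0.46
C = (1-|2L-1|)×S = (1-|-0.08|)×0.93 = 0.8556
H' = H/60 = 57/60 ≈ 0.9500; X = C×(1-|H' mod 2 - 1|) = 0.81282
m = L - C/2 = 0.46 - 0.4278 = 0.0322
Sector ⌊H'⌋ = 0 → (R',G',B') = (0.8556, 0.81282, 0.0)
RGB = ((R'+m)×255, (G'+m)×255, (B'+m)×255) = (226.389, 215.4801, 8.211)
Round half up → RGB(226, 215, 8)


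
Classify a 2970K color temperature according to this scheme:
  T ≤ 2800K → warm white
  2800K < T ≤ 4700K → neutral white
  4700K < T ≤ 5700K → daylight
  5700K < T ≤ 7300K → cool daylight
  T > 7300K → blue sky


Temperature: 2970K
2800K < 2970K ≤ 4700K → neutral white
Classification: neutral white


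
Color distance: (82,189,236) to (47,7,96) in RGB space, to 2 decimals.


d = √[(R₁-R₂)² + (G₁-G₂)² + (B₁-B₂)²]
d = √[(82-47)² + (189-7)² + (236-96)²]
d = √[1225 + 33124 + 19600]
d = √53949
d ≈ 232.27


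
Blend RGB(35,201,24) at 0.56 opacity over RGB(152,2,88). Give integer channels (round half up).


C = α×F + (1-α)×B, with 1-α = 0.44
R: 0.56×35 + 0.44×152 = 19.60 + 66.88 = 86.48 → 86
G: 0.56×201 + 0.44×2 = 112.56 + 0.88 = 113.44 → 113
B: 0.56×24 + 0.44×88 = 13.44 + 38.72 = 52.16 → 52
= RGB(86, 113, 52)


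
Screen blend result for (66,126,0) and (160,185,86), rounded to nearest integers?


Screen: C = 255 - (255-A)×(255-B)/255, rounded to nearest integer
R: 255 - (255-66)×(255-160)/255 = 255 - 17955/255 ≈ 255 - 70.412 = 184.588 → 185
G: 255 - (255-126)×(255-185)/255 = 255 - 9030/255 ≈ 255 - 35.412 = 219.588 → 220
B: 255 - (255-0)×(255-86)/255 = 255 - 43095/255 ≈ 255 - 169.000 = 86.000 → 86
= RGB(185, 220, 86)


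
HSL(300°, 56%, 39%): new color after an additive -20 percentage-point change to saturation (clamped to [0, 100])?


Original S = 56%
Adjustment = -20 percentage points
New S = 56 + (-20) = 36
Clamp to [0, 100] → 36
= HSL(300°, 36%, 39%)


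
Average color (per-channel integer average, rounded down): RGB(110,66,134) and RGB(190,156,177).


Midpoint: each channel = ⌊(C₁+C₂)/2⌋
R: ⌊(110+190)/2⌋ = 150
G: ⌊(66+156)/2⌋ = 111
B: ⌊(134+177)/2⌋ = 155
= RGB(150, 111, 155)


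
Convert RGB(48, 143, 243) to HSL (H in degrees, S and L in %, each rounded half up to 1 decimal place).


Normalize: R'=48/255≈0.1882, G'=143/255≈0.5608, B'=243/255≈0.9529
Max=243/255, Min=48/255, Δ=Max-Min=195/255
L = (Max+Min)/2 = (243+48)/510 = 291/510 = 0.57058… → L = 57.1%
L > 0.5 → S = Δ/(2-Max-Min) = 195/(510-243-48) = 195/219 = 0.89041… → S = 89.0%
(the 1/255 factors cancel in S and H, so raw channel differences can be used)
Max is B' → H = 60 × ((R-G)/Δ + 4) = 60 × ((48-143)/195 + 4)
  -95/195 + 4 = -0.4871… + 4 = 3.5128…
  H = 60 × 3.5128… = 210.769…° → H = 210.8°
= HSL(210.8°, 89.0%, 57.1%)


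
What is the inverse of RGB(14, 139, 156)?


Invert: (255-R, 255-G, 255-B)
R: 255-14 = 241
G: 255-139 = 116
B: 255-156 = 99
= RGB(241, 116, 99)


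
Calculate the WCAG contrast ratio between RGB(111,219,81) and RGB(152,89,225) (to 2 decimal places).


Linearize each sRGB channel c=v/255: c/12.92 if c ≤ 0.04045 else ((c+0.055)/1.055)^2.4
L = 0.2126×R_lin + 0.7152×G_lin + 0.0722×B_lin
Color 1 (111,219,81):
  R=111: 111/255≈0.4353 > 0.04045 → ((0.4353+0.055)/1.055)^2.4 ≈ 0.15896
  G=219: 219/255≈0.8588 > 0.04045 → ((0.8588+0.055)/1.055)^2.4 ≈ 0.70838
  B=81: 81/255≈0.3176 > 0.04045 → ((0.3176+0.055)/1.055)^2.4 ≈ 0.08228
  L1 = 0.2126×0.15896 + 0.7152×0.70838 + 0.0722×0.08228 ≈ 0.54637
Color 2 (152,89,225):
  R=152: 152/255≈0.5961 > 0.04045 → ((0.5961+0.055)/1.055)^2.4 ≈ 0.31399
  G=89: 89/255≈0.3490 > 0.04045 → ((0.3490+0.055)/1.055)^2.4 ≈ 0.09990
  B=225: 225/255≈0.8824 > 0.04045 → ((0.8824+0.055)/1.055)^2.4 ≈ 0.75294
  L2 = 0.2126×0.31399 + 0.7152×0.09990 + 0.0722×0.75294 ≈ 0.19256
Lighter = 0.54637, Darker = 0.19256
Ratio = (L_lighter + 0.05) / (L_darker + 0.05)
Ratio = (0.54637 + 0.05) / (0.19256 + 0.05) = 0.59637 / 0.24256 ≈ 2.4586
Ratio ≈ 2.46:1


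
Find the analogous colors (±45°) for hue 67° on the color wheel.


Base hue: 67°
Left analog: (67 - 45) mod 360 = 22°
Right analog: (67 + 45) mod 360 = 112°
Analogous hues = 22° and 112°


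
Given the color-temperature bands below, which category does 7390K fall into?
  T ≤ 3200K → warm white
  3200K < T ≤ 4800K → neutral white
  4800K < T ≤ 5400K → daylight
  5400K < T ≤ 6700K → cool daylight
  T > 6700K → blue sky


Temperature: 7390K
7390K > 6700K → blue sky
Classification: blue sky


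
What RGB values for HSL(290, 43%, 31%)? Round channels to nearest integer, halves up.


H=290°, S=0.43, L=0.31
C = (1-|2L-1|)×S = (1-|-0.38|)×0.43 = 0.2666
H' = H/60 = 290/60 ≈ 4.8333; X = C×(1-|H' mod 2 - 1|) ≈ 0.2222
m = L - C/2 = 0.31 - 0.1333 = 0.1767
Sector ⌊H'⌋ = 4 → (R',G',B') = (≈0.2222, 0.0, 0.2666)
RGB = ((R'+m)×255, (G'+m)×255, (B'+m)×255) = (101.711, 45.0585, 113.0415)
Round half up → RGB(102, 45, 113)


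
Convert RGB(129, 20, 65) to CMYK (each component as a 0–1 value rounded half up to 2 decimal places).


R'=129/255≈0.5059, G'=20/255≈0.0784, B'=65/255≈0.2549
K = 1 - max(R',G',B') = 1 - 129/255 = 126/255 = 0.49411… → 0.49
(1-R'-K)/(1-K) simplifies to (max-R)/max with max = 129:
C = (129-129)/129 = 0/129 = 0 → 0.00
M = (129-20)/129 = 109/129 = 0.84496… → 0.84
Y = (129-65)/129 = 64/129 = 0.49612… → 0.50
= CMYK(0.00, 0.84, 0.50, 0.49)


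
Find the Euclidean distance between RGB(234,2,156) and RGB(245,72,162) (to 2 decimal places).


d = √[(R₁-R₂)² + (G₁-G₂)² + (B₁-B₂)²]
d = √[(234-245)² + (2-72)² + (156-162)²]
d = √[121 + 4900 + 36]
d = √5057
d ≈ 71.11
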